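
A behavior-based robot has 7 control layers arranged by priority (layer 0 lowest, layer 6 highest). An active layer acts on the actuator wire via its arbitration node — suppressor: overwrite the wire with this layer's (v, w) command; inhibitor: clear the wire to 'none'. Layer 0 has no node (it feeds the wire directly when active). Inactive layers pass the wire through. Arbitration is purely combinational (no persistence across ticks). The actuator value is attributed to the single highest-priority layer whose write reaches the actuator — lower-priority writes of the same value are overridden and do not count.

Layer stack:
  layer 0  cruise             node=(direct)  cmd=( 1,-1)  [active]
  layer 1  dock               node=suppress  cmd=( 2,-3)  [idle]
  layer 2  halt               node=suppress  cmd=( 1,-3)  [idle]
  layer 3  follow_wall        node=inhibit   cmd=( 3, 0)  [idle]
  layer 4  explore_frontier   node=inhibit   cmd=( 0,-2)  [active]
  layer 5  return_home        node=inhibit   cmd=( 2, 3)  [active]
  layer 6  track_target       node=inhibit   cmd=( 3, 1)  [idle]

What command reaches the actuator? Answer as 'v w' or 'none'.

none

L0 cruise: active, feeds wire = (1, -1)
L1 dock: idle → wire stays (1, -1)
L2 halt: idle → wire stays (1, -1)
L3 follow_wall: idle → wire stays (1, -1)
L4 explore_frontier: active, inhibitor → wire = none
L5 return_home: active, inhibitor → wire = none
L6 track_target: idle → wire stays none
actuator = none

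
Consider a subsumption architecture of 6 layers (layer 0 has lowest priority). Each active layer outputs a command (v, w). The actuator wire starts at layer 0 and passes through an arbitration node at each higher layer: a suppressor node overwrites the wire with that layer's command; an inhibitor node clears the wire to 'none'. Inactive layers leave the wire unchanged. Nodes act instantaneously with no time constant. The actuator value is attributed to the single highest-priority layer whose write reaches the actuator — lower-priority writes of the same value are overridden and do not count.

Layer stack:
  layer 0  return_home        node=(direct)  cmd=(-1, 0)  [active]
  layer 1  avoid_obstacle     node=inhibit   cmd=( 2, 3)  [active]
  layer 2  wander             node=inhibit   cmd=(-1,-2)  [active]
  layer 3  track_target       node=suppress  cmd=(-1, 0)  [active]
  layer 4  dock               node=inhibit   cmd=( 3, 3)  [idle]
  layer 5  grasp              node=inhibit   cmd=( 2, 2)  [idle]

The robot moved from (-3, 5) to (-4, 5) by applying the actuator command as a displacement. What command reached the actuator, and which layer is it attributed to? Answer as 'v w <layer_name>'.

displacement = (-4, 5) − (-3, 5) = (-1, 0)
[0] return_home on; wire := (-1, 0)
[1] avoid_obstacle on (inhibit); wire := none
[2] wander on (inhibit); wire := none
[3] track_target on (suppress); wire := (-1, 0)
[4] dock off; pass (-1, 0)
[5] grasp off; pass (-1, 0)
output (-1, 0) — from layer 3 (track_target)

-1 0 track_target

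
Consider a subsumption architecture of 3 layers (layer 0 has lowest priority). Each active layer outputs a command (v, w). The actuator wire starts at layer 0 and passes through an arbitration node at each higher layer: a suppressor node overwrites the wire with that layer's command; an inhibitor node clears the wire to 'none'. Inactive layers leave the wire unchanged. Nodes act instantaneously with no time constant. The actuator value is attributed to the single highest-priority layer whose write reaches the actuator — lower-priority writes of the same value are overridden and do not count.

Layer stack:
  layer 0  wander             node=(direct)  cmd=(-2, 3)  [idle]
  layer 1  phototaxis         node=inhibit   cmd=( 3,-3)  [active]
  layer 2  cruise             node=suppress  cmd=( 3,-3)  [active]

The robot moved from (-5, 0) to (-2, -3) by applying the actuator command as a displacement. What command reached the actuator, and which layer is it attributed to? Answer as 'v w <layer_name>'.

displacement = (-2, -3) − (-5, 0) = (3, -3)
[0] wander off; wire := none
[1] phototaxis on (inhibit); wire := none
[2] cruise on (suppress); wire := (3, -3)
output (3, -3) — from layer 2 (cruise)

3 -3 cruise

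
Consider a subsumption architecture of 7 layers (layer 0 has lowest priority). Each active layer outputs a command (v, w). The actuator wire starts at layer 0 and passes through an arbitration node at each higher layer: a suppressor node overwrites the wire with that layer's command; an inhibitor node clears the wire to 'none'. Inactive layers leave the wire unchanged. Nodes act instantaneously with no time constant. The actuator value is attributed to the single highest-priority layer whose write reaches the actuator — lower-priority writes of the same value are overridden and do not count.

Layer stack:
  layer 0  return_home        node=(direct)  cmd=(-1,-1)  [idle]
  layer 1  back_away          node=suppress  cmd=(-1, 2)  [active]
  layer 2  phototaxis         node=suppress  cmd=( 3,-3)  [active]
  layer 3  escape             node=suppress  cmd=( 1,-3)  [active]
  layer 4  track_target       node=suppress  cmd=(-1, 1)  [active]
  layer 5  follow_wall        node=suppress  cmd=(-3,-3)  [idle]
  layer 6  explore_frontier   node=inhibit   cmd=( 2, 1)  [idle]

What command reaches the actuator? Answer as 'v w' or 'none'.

[0] return_home off; wire := none
[1] back_away on (suppress); wire := (-1, 2)
[2] phototaxis on (suppress); wire := (3, -3)
[3] escape on (suppress); wire := (1, -3)
[4] track_target on (suppress); wire := (-1, 1)
[5] follow_wall off; pass (-1, 1)
[6] explore_frontier off; pass (-1, 1)
output (-1, 1)

-1 1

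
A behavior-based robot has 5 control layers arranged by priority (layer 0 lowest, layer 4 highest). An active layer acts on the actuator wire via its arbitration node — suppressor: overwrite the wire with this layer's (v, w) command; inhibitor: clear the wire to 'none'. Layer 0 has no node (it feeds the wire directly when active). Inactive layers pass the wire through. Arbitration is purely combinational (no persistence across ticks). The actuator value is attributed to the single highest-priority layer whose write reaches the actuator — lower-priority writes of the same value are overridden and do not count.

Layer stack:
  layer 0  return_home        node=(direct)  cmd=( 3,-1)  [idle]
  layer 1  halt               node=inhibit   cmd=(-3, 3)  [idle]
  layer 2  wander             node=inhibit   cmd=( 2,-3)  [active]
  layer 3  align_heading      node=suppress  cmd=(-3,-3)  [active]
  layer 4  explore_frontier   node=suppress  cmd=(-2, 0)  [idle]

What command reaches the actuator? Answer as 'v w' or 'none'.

-3 -3

layer 0 (return_home) idle — none
layer 1 (halt) idle — unchanged: none
layer 2 (wander) active — inhibits: none
layer 3 (align_heading) active — suppresses: (-3, -3)
layer 4 (explore_frontier) idle — unchanged: (-3, -3)
→ actuator (-3, -3)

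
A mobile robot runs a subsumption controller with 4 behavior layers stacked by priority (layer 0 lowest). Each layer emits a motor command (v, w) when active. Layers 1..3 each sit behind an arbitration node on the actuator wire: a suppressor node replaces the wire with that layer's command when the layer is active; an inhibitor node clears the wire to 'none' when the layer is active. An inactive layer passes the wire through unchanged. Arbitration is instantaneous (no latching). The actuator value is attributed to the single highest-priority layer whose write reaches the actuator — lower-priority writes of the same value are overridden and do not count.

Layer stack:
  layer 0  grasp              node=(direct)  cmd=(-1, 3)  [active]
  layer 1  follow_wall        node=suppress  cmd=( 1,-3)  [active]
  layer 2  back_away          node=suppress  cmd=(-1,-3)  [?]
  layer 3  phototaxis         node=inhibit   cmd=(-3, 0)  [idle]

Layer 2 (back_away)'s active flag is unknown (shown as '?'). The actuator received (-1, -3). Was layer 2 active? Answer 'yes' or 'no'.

If layer 2 is active=yes:
  actuator would be (-1, -3)
If layer 2 is active=no:
  actuator would be (1, -3)
Observed (-1, -3), so layer 2 was active.

yes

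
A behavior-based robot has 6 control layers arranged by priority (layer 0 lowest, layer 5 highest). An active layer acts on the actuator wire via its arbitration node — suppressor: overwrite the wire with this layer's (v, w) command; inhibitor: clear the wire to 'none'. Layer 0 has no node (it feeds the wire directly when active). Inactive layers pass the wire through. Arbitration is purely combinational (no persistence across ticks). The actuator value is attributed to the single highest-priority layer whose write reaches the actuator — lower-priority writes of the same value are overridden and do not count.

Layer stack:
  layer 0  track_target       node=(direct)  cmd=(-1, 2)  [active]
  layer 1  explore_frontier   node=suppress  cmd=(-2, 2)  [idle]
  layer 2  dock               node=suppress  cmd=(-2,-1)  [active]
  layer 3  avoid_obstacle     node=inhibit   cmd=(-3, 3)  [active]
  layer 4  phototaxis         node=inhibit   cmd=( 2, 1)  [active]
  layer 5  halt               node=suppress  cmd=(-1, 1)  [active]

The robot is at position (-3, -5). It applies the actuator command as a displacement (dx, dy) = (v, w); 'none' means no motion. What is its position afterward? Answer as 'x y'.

L0 track_target: active, feeds wire = (-1, 2)
L1 explore_frontier: idle → wire stays (-1, 2)
L2 dock: active, suppressor → wire = (-2, -1)
L3 avoid_obstacle: active, inhibitor → wire = none
L4 phototaxis: active, inhibitor → wire = none
L5 halt: active, suppressor → wire = (-1, 1)
actuator = (-1, 1)
position: (-3, -5) + (-1, 1) = (-4, -4)

-4 -4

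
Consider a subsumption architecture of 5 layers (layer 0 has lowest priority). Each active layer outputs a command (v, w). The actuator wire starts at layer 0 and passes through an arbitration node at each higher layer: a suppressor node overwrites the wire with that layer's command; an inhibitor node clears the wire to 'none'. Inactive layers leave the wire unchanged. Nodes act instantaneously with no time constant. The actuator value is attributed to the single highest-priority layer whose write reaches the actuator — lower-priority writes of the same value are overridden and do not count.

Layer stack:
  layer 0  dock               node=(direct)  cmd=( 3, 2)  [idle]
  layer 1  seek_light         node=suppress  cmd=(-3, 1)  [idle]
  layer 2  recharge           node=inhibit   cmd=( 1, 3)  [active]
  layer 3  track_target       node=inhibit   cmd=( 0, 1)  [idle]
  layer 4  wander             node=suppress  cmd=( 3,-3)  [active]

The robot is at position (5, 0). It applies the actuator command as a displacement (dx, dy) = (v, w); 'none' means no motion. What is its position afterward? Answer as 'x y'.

8 -3

[0] dock off; wire := none
[1] seek_light off; pass none
[2] recharge on (inhibit); wire := none
[3] track_target off; pass none
[4] wander on (suppress); wire := (3, -3)
output (3, -3)
position: (5, 0) + (3, -3) = (8, -3)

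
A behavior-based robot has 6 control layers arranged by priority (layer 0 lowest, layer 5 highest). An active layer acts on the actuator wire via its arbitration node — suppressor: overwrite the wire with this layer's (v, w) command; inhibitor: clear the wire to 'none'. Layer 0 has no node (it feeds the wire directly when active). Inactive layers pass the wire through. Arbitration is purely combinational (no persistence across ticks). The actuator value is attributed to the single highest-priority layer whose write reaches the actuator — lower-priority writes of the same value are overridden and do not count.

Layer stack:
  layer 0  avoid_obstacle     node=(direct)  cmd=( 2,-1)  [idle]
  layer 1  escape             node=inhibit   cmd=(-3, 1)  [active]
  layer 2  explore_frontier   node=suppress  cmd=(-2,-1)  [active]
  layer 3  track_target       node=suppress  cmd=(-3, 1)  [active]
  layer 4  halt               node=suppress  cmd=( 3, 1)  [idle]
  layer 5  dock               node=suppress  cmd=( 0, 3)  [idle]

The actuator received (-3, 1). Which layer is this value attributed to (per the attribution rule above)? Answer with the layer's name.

layer 0 (avoid_obstacle) idle — none
layer 1 (escape) active — inhibits: none
layer 2 (explore_frontier) active — suppresses: (-2, -1)
layer 3 (track_target) active — suppresses: (-3, 1)
layer 4 (halt) idle — unchanged: (-3, 1)
layer 5 (dock) idle — unchanged: (-3, 1)
→ actuator (-3, 1)
last writer: layer 3 = track_target

track_target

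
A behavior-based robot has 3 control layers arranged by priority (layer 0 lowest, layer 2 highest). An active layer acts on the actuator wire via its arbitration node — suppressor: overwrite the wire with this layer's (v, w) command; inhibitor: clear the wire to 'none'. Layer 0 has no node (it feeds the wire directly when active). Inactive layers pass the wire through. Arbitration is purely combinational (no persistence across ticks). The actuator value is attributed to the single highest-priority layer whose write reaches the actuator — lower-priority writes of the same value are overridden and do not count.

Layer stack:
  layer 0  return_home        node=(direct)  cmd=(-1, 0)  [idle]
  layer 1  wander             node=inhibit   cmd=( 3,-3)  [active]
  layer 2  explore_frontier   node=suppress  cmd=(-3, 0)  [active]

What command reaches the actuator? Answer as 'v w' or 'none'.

-3 0

[0] return_home off; wire := none
[1] wander on (inhibit); wire := none
[2] explore_frontier on (suppress); wire := (-3, 0)
output (-3, 0)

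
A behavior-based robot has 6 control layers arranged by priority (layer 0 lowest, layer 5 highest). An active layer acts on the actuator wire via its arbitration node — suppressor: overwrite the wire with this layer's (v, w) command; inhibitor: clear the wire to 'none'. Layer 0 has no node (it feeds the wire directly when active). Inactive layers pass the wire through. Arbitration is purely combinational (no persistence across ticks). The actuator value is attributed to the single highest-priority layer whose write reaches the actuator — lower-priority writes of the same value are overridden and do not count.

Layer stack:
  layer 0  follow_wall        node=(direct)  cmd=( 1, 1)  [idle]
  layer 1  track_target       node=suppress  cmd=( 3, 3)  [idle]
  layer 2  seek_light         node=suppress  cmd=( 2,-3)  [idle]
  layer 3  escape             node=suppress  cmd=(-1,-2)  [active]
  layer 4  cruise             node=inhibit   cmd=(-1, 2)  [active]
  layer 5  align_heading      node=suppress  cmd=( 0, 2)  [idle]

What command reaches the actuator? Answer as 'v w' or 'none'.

[0] follow_wall off; wire := none
[1] track_target off; pass none
[2] seek_light off; pass none
[3] escape on (suppress); wire := (-1, -2)
[4] cruise on (inhibit); wire := none
[5] align_heading off; pass none
output none

none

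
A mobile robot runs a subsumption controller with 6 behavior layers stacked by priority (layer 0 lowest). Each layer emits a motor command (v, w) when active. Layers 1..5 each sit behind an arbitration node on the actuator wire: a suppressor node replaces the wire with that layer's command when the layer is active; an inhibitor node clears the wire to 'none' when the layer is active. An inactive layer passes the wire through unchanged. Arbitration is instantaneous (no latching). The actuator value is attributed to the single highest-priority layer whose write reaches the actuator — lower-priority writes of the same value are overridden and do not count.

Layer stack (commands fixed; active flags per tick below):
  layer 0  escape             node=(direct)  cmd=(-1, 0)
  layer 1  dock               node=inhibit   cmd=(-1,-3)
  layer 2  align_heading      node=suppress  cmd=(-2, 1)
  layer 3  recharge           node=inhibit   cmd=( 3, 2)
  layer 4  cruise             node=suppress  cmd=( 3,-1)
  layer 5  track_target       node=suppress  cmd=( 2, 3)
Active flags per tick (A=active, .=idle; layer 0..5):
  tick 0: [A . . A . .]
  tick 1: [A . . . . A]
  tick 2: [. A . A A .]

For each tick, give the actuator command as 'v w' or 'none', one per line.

tick 0:
  layer 0 (escape) active — direct: (-1, 0)
  layer 1 (dock) idle — unchanged: (-1, 0)
  layer 2 (align_heading) idle — unchanged: (-1, 0)
  layer 3 (recharge) active — inhibits: none
  layer 4 (cruise) idle — unchanged: none
  layer 5 (track_target) idle — unchanged: none
  → actuator none
tick 1:
  layer 0 (escape) active — direct: (-1, 0)
  layer 1 (dock) idle — unchanged: (-1, 0)
  layer 2 (align_heading) idle — unchanged: (-1, 0)
  layer 3 (recharge) idle — unchanged: (-1, 0)
  layer 4 (cruise) idle — unchanged: (-1, 0)
  layer 5 (track_target) active — suppresses: (2, 3)
  → actuator (2, 3)
tick 2:
  layer 0 (escape) idle — none
  layer 1 (dock) active — inhibits: none
  layer 2 (align_heading) idle — unchanged: none
  layer 3 (recharge) active — inhibits: none
  layer 4 (cruise) active — suppresses: (3, -1)
  layer 5 (track_target) idle — unchanged: (3, -1)
  → actuator (3, -1)

none
2 3
3 -1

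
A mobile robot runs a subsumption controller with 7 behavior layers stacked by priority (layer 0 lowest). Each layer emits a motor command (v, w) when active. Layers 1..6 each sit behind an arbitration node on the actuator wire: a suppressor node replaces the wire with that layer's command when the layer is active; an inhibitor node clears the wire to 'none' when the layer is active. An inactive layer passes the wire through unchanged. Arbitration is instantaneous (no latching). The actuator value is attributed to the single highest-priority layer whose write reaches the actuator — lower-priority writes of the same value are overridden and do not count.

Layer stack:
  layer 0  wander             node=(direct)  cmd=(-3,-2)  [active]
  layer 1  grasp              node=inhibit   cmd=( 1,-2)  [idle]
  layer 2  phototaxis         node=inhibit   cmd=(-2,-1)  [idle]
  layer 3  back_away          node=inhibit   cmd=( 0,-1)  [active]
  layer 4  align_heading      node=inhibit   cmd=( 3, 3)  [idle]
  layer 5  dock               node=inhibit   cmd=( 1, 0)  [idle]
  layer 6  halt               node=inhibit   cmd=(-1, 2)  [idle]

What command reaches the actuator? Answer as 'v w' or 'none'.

none

[0] wander on; wire := (-3, -2)
[1] grasp off; pass (-3, -2)
[2] phototaxis off; pass (-3, -2)
[3] back_away on (inhibit); wire := none
[4] align_heading off; pass none
[5] dock off; pass none
[6] halt off; pass none
output none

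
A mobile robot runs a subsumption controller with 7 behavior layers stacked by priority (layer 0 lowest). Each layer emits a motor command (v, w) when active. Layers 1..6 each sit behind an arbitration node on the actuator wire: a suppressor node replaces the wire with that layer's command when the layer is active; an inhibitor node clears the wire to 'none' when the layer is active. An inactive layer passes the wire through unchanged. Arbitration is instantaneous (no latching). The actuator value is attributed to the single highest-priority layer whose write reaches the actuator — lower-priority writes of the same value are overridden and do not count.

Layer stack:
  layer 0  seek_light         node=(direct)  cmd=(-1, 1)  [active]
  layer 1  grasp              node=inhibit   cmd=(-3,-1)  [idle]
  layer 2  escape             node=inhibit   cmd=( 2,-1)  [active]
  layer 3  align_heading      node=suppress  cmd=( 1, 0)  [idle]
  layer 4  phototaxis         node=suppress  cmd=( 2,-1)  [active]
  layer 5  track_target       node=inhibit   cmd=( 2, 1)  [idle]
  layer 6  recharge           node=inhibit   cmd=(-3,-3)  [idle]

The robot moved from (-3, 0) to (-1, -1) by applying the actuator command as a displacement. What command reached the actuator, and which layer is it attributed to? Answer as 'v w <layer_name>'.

2 -1 phototaxis

displacement = (-1, -1) − (-3, 0) = (2, -1)
layer 0 (seek_light) active — direct: (-1, 1)
layer 1 (grasp) idle — unchanged: (-1, 1)
layer 2 (escape) active — inhibits: none
layer 3 (align_heading) idle — unchanged: none
layer 4 (phototaxis) active — suppresses: (2, -1)
layer 5 (track_target) idle — unchanged: (2, -1)
layer 6 (recharge) idle — unchanged: (2, -1)
→ actuator (2, -1) — from layer 4 (phototaxis)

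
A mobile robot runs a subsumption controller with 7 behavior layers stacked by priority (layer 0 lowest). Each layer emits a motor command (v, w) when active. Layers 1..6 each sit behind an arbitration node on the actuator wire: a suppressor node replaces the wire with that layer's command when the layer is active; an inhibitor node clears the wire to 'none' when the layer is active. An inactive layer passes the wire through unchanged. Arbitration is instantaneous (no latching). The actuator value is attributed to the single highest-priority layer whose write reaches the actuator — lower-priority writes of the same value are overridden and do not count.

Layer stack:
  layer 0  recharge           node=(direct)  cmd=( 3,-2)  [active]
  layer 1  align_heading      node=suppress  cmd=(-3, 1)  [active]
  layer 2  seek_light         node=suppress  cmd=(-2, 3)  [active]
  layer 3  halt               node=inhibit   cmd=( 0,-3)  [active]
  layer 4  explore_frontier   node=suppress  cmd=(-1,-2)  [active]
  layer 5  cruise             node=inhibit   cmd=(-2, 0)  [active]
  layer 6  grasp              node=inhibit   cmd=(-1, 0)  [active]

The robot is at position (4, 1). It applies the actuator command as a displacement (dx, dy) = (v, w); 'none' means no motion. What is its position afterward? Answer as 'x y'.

[0] recharge on; wire := (3, -2)
[1] align_heading on (suppress); wire := (-3, 1)
[2] seek_light on (suppress); wire := (-2, 3)
[3] halt on (inhibit); wire := none
[4] explore_frontier on (suppress); wire := (-1, -2)
[5] cruise on (inhibit); wire := none
[6] grasp on (inhibit); wire := none
output none
position: (4, 1) + none = (4, 1)

4 1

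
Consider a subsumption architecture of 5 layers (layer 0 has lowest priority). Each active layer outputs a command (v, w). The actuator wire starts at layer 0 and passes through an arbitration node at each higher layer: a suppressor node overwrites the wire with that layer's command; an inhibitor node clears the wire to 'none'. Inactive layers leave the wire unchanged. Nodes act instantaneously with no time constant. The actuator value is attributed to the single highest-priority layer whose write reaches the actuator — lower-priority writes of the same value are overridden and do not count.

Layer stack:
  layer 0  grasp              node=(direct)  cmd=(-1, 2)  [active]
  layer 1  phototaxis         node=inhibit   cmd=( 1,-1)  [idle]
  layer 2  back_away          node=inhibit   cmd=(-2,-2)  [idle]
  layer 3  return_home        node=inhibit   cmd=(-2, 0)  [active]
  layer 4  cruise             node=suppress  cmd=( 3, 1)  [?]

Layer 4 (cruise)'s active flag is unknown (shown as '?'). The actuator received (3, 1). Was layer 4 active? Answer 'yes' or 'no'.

yes

If layer 4 is active=yes:
  actuator would be (3, 1)
If layer 4 is active=no:
  actuator would be none
Observed (3, 1), so layer 4 was active.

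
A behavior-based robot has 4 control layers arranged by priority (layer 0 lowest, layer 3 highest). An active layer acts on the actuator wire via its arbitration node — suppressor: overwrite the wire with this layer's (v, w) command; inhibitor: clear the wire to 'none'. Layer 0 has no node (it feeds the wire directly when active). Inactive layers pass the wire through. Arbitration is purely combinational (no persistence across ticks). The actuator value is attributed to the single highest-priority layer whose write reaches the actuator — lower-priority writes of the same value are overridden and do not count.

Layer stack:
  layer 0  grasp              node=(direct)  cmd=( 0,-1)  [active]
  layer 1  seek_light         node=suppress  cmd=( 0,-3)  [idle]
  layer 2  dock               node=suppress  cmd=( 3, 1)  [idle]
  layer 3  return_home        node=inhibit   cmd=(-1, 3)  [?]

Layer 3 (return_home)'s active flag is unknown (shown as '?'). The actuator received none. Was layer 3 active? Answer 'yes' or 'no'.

yes

If layer 3 is active=yes:
  actuator would be none
If layer 3 is active=no:
  actuator would be (0, -1)
Observed none, so layer 3 was active.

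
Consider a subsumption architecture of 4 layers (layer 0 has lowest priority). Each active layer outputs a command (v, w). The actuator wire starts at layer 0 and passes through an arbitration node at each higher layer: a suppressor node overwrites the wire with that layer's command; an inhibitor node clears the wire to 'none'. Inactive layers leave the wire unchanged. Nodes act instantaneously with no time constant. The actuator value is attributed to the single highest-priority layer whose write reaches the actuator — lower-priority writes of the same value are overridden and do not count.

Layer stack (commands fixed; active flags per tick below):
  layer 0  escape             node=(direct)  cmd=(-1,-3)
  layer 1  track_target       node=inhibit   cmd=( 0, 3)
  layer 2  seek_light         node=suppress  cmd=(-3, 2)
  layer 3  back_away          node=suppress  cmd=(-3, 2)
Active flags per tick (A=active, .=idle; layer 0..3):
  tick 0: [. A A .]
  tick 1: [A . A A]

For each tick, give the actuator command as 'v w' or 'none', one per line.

tick 0:
  layer 0 (escape) idle — none
  layer 1 (track_target) active — inhibits: none
  layer 2 (seek_light) active — suppresses: (-3, 2)
  layer 3 (back_away) idle — unchanged: (-3, 2)
  → actuator (-3, 2)
tick 1:
  layer 0 (escape) active — direct: (-1, -3)
  layer 1 (track_target) idle — unchanged: (-1, -3)
  layer 2 (seek_light) active — suppresses: (-3, 2)
  layer 3 (back_away) active — suppresses: (-3, 2)
  → actuator (-3, 2)

-3 2
-3 2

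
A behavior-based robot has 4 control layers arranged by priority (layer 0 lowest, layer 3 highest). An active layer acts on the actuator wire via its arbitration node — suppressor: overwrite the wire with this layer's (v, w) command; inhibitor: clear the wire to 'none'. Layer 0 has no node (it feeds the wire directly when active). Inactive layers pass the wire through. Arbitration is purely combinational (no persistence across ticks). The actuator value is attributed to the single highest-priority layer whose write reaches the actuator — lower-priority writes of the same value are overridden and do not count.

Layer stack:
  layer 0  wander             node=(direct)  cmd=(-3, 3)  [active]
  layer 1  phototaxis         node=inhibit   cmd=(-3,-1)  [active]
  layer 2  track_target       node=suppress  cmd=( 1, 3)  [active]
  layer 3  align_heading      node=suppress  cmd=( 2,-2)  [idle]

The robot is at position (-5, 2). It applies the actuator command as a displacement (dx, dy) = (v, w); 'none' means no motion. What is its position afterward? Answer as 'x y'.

-4 5

layer 0 (wander) active — direct: (-3, 3)
layer 1 (phototaxis) active — inhibits: none
layer 2 (track_target) active — suppresses: (1, 3)
layer 3 (align_heading) idle — unchanged: (1, 3)
→ actuator (1, 3)
position: (-5, 2) + (1, 3) = (-4, 5)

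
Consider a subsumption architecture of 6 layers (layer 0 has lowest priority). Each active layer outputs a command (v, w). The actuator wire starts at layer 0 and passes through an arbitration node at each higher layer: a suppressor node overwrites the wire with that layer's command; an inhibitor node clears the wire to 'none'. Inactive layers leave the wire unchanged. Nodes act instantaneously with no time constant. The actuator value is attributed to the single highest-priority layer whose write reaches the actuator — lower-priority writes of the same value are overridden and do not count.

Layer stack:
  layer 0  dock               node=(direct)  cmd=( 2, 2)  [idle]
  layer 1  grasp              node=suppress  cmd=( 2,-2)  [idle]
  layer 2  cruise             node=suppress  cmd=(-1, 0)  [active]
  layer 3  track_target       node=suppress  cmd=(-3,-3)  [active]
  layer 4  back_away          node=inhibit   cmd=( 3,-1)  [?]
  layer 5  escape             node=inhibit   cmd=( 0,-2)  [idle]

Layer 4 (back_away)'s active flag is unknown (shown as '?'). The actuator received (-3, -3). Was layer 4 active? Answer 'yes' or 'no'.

If layer 4 is active=yes:
  actuator would be none
If layer 4 is active=no:
  actuator would be (-3, -3)
Observed (-3, -3), so layer 4 was idle.

no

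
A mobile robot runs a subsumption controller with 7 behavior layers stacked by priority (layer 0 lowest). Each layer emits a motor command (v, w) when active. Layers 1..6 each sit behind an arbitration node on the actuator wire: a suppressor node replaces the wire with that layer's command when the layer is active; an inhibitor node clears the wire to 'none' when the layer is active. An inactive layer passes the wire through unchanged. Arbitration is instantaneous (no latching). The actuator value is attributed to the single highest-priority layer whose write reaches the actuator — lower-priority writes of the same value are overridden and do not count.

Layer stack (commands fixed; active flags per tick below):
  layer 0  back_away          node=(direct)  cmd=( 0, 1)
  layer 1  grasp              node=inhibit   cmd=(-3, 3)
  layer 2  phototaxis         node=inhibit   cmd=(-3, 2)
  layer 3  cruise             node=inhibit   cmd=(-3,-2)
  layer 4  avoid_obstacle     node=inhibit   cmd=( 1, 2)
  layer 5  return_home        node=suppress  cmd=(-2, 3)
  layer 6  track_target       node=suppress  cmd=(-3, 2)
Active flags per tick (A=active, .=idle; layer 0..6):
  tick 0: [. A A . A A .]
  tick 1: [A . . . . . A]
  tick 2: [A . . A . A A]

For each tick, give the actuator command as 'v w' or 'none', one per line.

tick 0:
  L0 back_away: idle → wire = none
  L1 grasp: active, inhibitor → wire = none
  L2 phototaxis: active, inhibitor → wire = none
  L3 cruise: idle → wire stays none
  L4 avoid_obstacle: active, inhibitor → wire = none
  L5 return_home: active, suppressor → wire = (-2, 3)
  L6 track_target: idle → wire stays (-2, 3)
  actuator = (-2, 3)
tick 1:
  L0 back_away: active, feeds wire = (0, 1)
  L1 grasp: idle → wire stays (0, 1)
  L2 phototaxis: idle → wire stays (0, 1)
  L3 cruise: idle → wire stays (0, 1)
  L4 avoid_obstacle: idle → wire stays (0, 1)
  L5 return_home: idle → wire stays (0, 1)
  L6 track_target: active, suppressor → wire = (-3, 2)
  actuator = (-3, 2)
tick 2:
  L0 back_away: active, feeds wire = (0, 1)
  L1 grasp: idle → wire stays (0, 1)
  L2 phototaxis: idle → wire stays (0, 1)
  L3 cruise: active, inhibitor → wire = none
  L4 avoid_obstacle: idle → wire stays none
  L5 return_home: active, suppressor → wire = (-2, 3)
  L6 track_target: active, suppressor → wire = (-3, 2)
  actuator = (-3, 2)

-2 3
-3 2
-3 2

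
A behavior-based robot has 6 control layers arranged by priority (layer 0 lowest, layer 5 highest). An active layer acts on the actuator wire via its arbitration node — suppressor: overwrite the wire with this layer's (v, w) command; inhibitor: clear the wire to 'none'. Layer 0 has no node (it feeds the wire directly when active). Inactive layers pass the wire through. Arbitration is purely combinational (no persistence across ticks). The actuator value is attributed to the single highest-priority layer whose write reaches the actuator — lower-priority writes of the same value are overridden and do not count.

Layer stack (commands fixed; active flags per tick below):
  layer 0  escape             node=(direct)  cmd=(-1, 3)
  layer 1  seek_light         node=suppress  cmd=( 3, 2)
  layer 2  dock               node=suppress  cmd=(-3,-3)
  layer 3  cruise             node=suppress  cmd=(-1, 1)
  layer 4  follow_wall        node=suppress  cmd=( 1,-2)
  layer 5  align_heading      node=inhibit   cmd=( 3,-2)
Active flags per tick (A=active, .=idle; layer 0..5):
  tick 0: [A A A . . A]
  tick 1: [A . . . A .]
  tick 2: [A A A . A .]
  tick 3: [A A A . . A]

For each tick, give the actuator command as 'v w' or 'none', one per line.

none
1 -2
1 -2
none

tick 0:
  layer 0 (escape) active — direct: (-1, 3)
  layer 1 (seek_light) active — suppresses: (3, 2)
  layer 2 (dock) active — suppresses: (-3, -3)
  layer 3 (cruise) idle — unchanged: (-3, -3)
  layer 4 (follow_wall) idle — unchanged: (-3, -3)
  layer 5 (align_heading) active — inhibits: none
  → actuator none
tick 1:
  layer 0 (escape) active — direct: (-1, 3)
  layer 1 (seek_light) idle — unchanged: (-1, 3)
  layer 2 (dock) idle — unchanged: (-1, 3)
  layer 3 (cruise) idle — unchanged: (-1, 3)
  layer 4 (follow_wall) active — suppresses: (1, -2)
  layer 5 (align_heading) idle — unchanged: (1, -2)
  → actuator (1, -2)
tick 2:
  layer 0 (escape) active — direct: (-1, 3)
  layer 1 (seek_light) active — suppresses: (3, 2)
  layer 2 (dock) active — suppresses: (-3, -3)
  layer 3 (cruise) idle — unchanged: (-3, -3)
  layer 4 (follow_wall) active — suppresses: (1, -2)
  layer 5 (align_heading) idle — unchanged: (1, -2)
  → actuator (1, -2)
tick 3:
  layer 0 (escape) active — direct: (-1, 3)
  layer 1 (seek_light) active — suppresses: (3, 2)
  layer 2 (dock) active — suppresses: (-3, -3)
  layer 3 (cruise) idle — unchanged: (-3, -3)
  layer 4 (follow_wall) idle — unchanged: (-3, -3)
  layer 5 (align_heading) active — inhibits: none
  → actuator none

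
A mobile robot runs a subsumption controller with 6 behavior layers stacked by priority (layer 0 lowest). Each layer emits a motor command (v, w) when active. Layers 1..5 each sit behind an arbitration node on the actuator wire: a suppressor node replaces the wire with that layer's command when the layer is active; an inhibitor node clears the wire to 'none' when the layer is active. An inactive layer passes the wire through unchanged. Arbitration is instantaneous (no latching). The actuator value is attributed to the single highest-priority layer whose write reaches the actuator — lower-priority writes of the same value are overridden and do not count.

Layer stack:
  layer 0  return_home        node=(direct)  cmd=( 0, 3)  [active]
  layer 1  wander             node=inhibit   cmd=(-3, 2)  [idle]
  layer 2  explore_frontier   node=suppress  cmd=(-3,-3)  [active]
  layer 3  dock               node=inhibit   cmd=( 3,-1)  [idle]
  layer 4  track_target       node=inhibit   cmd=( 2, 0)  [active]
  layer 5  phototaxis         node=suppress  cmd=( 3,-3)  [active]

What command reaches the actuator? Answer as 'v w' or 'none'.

3 -3

L0 return_home: active, feeds wire = (0, 3)
L1 wander: idle → wire stays (0, 3)
L2 explore_frontier: active, suppressor → wire = (-3, -3)
L3 dock: idle → wire stays (-3, -3)
L4 track_target: active, inhibitor → wire = none
L5 phototaxis: active, suppressor → wire = (3, -3)
actuator = (3, -3)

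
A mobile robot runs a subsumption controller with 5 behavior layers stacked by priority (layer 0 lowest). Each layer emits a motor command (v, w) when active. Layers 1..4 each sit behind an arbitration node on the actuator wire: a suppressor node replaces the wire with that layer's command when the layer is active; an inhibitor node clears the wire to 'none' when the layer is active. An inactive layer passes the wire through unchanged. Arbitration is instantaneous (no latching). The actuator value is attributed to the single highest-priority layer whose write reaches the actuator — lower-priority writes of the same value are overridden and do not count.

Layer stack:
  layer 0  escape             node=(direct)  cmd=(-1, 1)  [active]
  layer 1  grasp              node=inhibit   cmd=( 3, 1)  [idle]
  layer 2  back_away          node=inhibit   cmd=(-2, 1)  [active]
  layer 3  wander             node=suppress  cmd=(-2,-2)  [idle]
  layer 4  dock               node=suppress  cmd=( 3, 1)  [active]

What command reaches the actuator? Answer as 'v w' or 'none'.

layer 0 (escape) active — direct: (-1, 1)
layer 1 (grasp) idle — unchanged: (-1, 1)
layer 2 (back_away) active — inhibits: none
layer 3 (wander) idle — unchanged: none
layer 4 (dock) active — suppresses: (3, 1)
→ actuator (3, 1)

3 1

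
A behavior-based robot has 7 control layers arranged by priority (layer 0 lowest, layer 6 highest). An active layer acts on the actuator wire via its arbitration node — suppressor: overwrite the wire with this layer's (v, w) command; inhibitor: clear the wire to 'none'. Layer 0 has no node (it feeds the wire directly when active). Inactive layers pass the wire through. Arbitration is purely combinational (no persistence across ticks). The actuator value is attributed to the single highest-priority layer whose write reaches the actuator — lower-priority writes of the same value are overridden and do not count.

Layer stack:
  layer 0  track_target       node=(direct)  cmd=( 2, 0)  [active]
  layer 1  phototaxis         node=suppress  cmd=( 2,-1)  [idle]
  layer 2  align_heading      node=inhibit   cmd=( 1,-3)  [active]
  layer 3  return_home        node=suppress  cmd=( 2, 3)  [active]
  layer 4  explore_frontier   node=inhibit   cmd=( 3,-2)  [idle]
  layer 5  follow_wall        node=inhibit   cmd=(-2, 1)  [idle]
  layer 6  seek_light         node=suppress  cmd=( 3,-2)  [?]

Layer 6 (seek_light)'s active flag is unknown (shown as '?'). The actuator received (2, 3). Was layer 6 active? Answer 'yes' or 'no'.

If layer 6 is active=yes:
  actuator would be (3, -2)
If layer 6 is active=no:
  actuator would be (2, 3)
Observed (2, 3), so layer 6 was idle.

no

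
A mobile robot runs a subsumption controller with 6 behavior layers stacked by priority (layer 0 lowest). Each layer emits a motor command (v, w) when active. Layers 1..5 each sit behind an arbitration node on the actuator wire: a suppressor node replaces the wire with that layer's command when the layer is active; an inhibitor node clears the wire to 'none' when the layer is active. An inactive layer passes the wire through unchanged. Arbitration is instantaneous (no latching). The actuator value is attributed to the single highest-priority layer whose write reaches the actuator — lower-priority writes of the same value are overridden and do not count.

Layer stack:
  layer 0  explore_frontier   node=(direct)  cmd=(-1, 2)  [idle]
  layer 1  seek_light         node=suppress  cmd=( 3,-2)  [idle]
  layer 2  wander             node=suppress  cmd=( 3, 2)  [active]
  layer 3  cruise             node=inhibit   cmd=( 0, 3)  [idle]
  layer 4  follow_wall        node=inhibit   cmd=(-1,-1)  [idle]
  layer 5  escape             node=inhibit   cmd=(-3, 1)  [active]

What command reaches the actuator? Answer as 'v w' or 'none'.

none

[0] explore_frontier off; wire := none
[1] seek_light off; pass none
[2] wander on (suppress); wire := (3, 2)
[3] cruise off; pass (3, 2)
[4] follow_wall off; pass (3, 2)
[5] escape on (inhibit); wire := none
output none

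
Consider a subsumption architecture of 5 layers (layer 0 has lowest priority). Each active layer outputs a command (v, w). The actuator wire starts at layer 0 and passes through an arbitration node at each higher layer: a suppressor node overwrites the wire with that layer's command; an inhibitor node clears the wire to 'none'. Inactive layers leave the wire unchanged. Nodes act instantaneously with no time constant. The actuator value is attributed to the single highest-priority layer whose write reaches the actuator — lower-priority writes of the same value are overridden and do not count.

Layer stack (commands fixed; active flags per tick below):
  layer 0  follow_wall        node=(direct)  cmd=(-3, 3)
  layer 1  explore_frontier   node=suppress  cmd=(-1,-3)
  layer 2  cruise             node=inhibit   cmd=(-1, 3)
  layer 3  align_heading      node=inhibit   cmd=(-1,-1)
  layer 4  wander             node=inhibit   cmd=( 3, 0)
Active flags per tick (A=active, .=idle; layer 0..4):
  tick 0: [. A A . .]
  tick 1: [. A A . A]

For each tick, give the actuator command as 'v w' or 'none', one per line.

tick 0:
  [0] follow_wall off; wire := none
  [1] explore_frontier on (suppress); wire := (-1, -3)
  [2] cruise on (inhibit); wire := none
  [3] align_heading off; pass none
  [4] wander off; pass none
  output none
tick 1:
  [0] follow_wall off; wire := none
  [1] explore_frontier on (suppress); wire := (-1, -3)
  [2] cruise on (inhibit); wire := none
  [3] align_heading off; pass none
  [4] wander on (inhibit); wire := none
  output none

none
none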